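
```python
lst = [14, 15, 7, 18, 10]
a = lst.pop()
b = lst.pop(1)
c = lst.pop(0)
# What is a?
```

After line 1: lst = [14, 15, 7, 18, 10]
After line 2 (pop() -> a = 10): lst = [14, 15, 7, 18]
After line 3 (pop(1) -> b = 15): lst = [14, 7, 18]
After line 4 (pop(0) -> c = 14): lst = [7, 18]

10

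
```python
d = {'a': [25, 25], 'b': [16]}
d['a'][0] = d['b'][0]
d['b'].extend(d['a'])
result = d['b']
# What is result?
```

After line 1: d = {'a': [25, 25], 'b': [16]}
After line 2 (a[0] = b[0] = 16): d = {'a': [16, 25], 'b': [16]}
After line 3 (b.extend(a) appends [16, 25]): d = {'a': [16, 25], 'b': [16, 16, 25]}
After line 4: result = d['b'] = [16, 16, 25]

[16, 16, 25]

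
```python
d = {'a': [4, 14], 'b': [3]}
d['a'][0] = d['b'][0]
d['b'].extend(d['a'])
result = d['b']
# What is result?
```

After line 1: d = {'a': [4, 14], 'b': [3]}
After line 2 (a[0] = b[0] = 3): d = {'a': [3, 14], 'b': [3]}
After line 3 (b.extend(a) appends [3, 14]): d = {'a': [3, 14], 'b': [3, 3, 14]}
After line 4: result = d['b'] = [3, 3, 14]

[3, 3, 14]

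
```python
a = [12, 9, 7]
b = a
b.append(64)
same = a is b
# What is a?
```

After line 1: a = [12, 9, 7]
After line 2 (b = a is an alias, same object): a = [12, 9, 7], b = [12, 9, 7]
After line 3 (b.append mutates the shared list): a = [12, 9, 7, 64], b = [12, 9, 7, 64]
After line 4 (same = a is b; same object -> True): same = True

[12, 9, 7, 64]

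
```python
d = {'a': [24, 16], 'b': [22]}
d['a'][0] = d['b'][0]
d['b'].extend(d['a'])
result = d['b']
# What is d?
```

After line 1: d = {'a': [24, 16], 'b': [22]}
After line 2 (a[0] = b[0] = 22): d = {'a': [22, 16], 'b': [22]}
After line 3 (b.extend(a) appends [22, 16]): d = {'a': [22, 16], 'b': [22, 22, 16]}
After line 4: result = d['b'] = [22, 22, 16]

{'a': [22, 16], 'b': [22, 22, 16]}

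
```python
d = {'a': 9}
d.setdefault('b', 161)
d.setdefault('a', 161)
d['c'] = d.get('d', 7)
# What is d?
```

After line 1: d = {'a': 9}
After line 2 (setdefault adds 'b'=161): d = {'a': 9, 'b': 161}
After line 3 (setdefault 'a' no-op, already exists): d = {'a': 9, 'b': 161}
After line 4 (get('d', 7) returns default since 'd' not in d): d = {'a': 9, 'b': 161, 'c': 7}

{'a': 9, 'b': 161, 'c': 7}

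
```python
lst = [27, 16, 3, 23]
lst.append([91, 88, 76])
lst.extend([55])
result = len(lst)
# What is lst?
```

After line 1: lst = [27, 16, 3, 23]
After line 2 (append adds [91, 88, 76] as single element): lst = [27, 16, 3, 23, [91, 88, 76]]
After line 3 (extend unpacks [55], adds 55): lst = [27, 16, 3, 23, [91, 88, 76], 55]
After line 4: result = len(lst) = 6

[27, 16, 3, 23, [91, 88, 76], 55]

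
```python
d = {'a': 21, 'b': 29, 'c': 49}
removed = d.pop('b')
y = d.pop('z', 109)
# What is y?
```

After line 1: d = {'a': 21, 'b': 29, 'c': 49}
After line 2 (pop 'b' returns 29): d = {'a': 21, 'c': 49}, removed = 29
After line 3 (pop 'z' missing, returns default 109): d = {'a': 21, 'c': 49}, y = 109

109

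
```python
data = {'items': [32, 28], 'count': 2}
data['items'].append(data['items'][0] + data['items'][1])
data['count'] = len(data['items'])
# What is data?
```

After line 1: data = {'items': [32, 28], 'count': 2}
After line 2 (append 32 + 28 = 60): data = {'items': [32, 28, 60], 'count': 2}
After line 3 (count = len(items) = 3): data = {'items': [32, 28, 60], 'count': 3}

{'items': [32, 28, 60], 'count': 3}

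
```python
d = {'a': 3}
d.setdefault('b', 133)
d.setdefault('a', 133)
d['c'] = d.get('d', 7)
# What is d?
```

After line 1: d = {'a': 3}
After line 2 (setdefault adds 'b'=133): d = {'a': 3, 'b': 133}
After line 3 (setdefault 'a' no-op, already exists): d = {'a': 3, 'b': 133}
After line 4 (get('d', 7) returns default since 'd' not in d): d = {'a': 3, 'b': 133, 'c': 7}

{'a': 3, 'b': 133, 'c': 7}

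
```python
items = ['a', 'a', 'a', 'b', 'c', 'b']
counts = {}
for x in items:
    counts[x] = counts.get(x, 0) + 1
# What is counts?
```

Initial: counts = {}, items = ['a', 'a', 'a', 'b', 'c', 'b']
See 'a': counts = {'a': 1}
See 'a': counts = {'a': 2}
See 'a': counts = {'a': 3}
See 'b': counts = {'a': 3, 'b': 1}
See 'c': counts = {'a': 3, 'b': 1, 'c': 1}
See 'b': counts = {'a': 3, 'b': 2, 'c': 1}

{'a': 3, 'b': 2, 'c': 1}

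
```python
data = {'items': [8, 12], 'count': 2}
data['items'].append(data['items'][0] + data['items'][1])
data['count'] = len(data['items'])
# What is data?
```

After line 1: data = {'items': [8, 12], 'count': 2}
After line 2 (append 8 + 12 = 20): data = {'items': [8, 12, 20], 'count': 2}
After line 3 (count = len(items) = 3): data = {'items': [8, 12, 20], 'count': 3}

{'items': [8, 12, 20], 'count': 3}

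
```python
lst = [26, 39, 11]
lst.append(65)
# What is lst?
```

[26, 39, 11, 65]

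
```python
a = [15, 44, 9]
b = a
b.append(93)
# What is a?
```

After line 1: a = [15, 44, 9]
After line 2 (b = a is an alias, same object): a = [15, 44, 9], b = [15, 44, 9]
After line 3 (b.append mutates the shared list): a = [15, 44, 9, 93], b = [15, 44, 9, 93]

[15, 44, 9, 93]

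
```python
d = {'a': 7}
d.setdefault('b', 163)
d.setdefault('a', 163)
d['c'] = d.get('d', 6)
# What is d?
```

After line 1: d = {'a': 7}
After line 2 (setdefault adds 'b'=163): d = {'a': 7, 'b': 163}
After line 3 (setdefault 'a' no-op, already exists): d = {'a': 7, 'b': 163}
After line 4 (get('d', 6) returns default since 'd' not in d): d = {'a': 7, 'b': 163, 'c': 6}

{'a': 7, 'b': 163, 'c': 6}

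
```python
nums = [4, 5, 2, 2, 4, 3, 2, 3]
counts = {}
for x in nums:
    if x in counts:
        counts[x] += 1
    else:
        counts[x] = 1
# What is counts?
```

Initial: counts = {}, nums = [4, 5, 2, 2, 4, 3, 2, 3]
See 4: counts = {4: 1}
See 5: counts = {4: 1, 5: 1}
See 2: counts = {4: 1, 5: 1, 2: 1}
See 2: counts = {4: 1, 5: 1, 2: 2}
See 4: counts = {4: 2, 5: 1, 2: 2}
See 3: counts = {4: 2, 5: 1, 2: 2, 3: 1}
See 2: counts = {4: 2, 5: 1, 2: 3, 3: 1}
See 3: counts = {4: 2, 5: 1, 2: 3, 3: 2}

{4: 2, 5: 1, 2: 3, 3: 2}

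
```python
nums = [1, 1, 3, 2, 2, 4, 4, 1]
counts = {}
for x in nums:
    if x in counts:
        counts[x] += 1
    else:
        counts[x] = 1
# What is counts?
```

Initial: counts = {}, nums = [1, 1, 3, 2, 2, 4, 4, 1]
See 1: counts = {1: 1}
See 1: counts = {1: 2}
See 3: counts = {1: 2, 3: 1}
See 2: counts = {1: 2, 3: 1, 2: 1}
See 2: counts = {1: 2, 3: 1, 2: 2}
See 4: counts = {1: 2, 3: 1, 2: 2, 4: 1}
See 4: counts = {1: 2, 3: 1, 2: 2, 4: 2}
See 1: counts = {1: 3, 3: 1, 2: 2, 4: 2}

{1: 3, 3: 1, 2: 2, 4: 2}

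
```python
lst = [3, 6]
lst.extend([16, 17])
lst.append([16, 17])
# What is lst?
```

After line 1: lst = [3, 6]
After line 2 (extend unpacks [16, 17]): lst = [3, 6, 16, 17]
After line 3 (append adds [16, 17] as single element): lst = [3, 6, 16, 17, [16, 17]]

[3, 6, 16, 17, [16, 17]]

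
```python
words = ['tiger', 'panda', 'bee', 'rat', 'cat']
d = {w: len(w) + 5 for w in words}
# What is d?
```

{'tiger': 10, 'panda': 10, 'bee': 8, 'rat': 8, 'cat': 8}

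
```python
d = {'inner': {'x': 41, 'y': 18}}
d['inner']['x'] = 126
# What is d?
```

After line 1: d = {'inner': {'x': 41, 'y': 18}}
After line 2 (inner x overwritten): d = {'inner': {'x': 126, 'y': 18}}

{'inner': {'x': 126, 'y': 18}}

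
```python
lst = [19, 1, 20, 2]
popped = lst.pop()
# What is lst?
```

[19, 1, 20]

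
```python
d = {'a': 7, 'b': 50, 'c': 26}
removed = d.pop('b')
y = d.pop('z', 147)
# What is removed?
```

After line 1: d = {'a': 7, 'b': 50, 'c': 26}
After line 2 (pop 'b' returns 50): d = {'a': 7, 'c': 26}, removed = 50
After line 3 (pop 'z' missing, returns default 147): d = {'a': 7, 'c': 26}, y = 147

50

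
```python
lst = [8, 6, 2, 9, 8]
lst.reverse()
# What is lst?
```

[8, 9, 2, 6, 8]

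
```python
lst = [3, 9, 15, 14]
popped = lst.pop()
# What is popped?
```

14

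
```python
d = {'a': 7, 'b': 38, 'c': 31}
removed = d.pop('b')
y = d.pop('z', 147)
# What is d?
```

After line 1: d = {'a': 7, 'b': 38, 'c': 31}
After line 2 (pop 'b' returns 38): d = {'a': 7, 'c': 31}, removed = 38
After line 3 (pop 'z' missing, returns default 147): d = {'a': 7, 'c': 31}, y = 147

{'a': 7, 'c': 31}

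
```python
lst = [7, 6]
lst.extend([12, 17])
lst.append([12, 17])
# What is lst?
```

After line 1: lst = [7, 6]
After line 2 (extend unpacks [12, 17]): lst = [7, 6, 12, 17]
After line 3 (append adds [12, 17] as single element): lst = [7, 6, 12, 17, [12, 17]]

[7, 6, 12, 17, [12, 17]]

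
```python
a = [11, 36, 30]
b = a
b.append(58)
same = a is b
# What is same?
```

After line 1: a = [11, 36, 30]
After line 2 (b = a is an alias, same object): a = [11, 36, 30], b = [11, 36, 30]
After line 3 (b.append mutates the shared list): a = [11, 36, 30, 58], b = [11, 36, 30, 58]
After line 4 (same = a is b; same object -> True): same = True

True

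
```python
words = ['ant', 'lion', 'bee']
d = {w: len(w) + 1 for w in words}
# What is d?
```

{'ant': 4, 'lion': 5, 'bee': 4}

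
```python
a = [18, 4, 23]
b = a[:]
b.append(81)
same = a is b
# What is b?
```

After line 1: a = [18, 4, 23]
After line 2 (b = a[:] is a shallow copy, new object): a = [18, 4, 23], b = [18, 4, 23]
After line 3 (append only mutates b): a = [18, 4, 23], b = [18, 4, 23, 81]
After line 4 (same = a is b; different objects -> False): same = False

[18, 4, 23, 81]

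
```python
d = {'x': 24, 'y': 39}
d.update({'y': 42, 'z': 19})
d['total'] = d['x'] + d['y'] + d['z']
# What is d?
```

After line 1: d = {'x': 24, 'y': 39}
After line 2 (y overwritten, z added): d = {'x': 24, 'y': 42, 'z': 19}
After line 3 (total = 24 + 42 + 19 = 85): d = {'x': 24, 'y': 42, 'z': 19, 'total': 85}

{'x': 24, 'y': 42, 'z': 19, 'total': 85}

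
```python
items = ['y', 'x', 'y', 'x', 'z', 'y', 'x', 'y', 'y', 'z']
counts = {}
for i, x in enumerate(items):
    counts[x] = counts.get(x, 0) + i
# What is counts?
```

Initial: counts = {}, items = ['y', 'x', 'y', 'x', 'z', 'y', 'x', 'y', 'y', 'z']
i=0, x='y': counts = {'y': 0}
i=1, x='x': counts = {'y': 0, 'x': 1}
i=2, x='y': counts = {'y': 2, 'x': 1}
i=3, x='x': counts = {'y': 2, 'x': 4}
i=4, x='z': counts = {'y': 2, 'x': 4, 'z': 4}
i=5, x='y': counts = {'y': 7, 'x': 4, 'z': 4}
i=6, x='x': counts = {'y': 7, 'x': 10, 'z': 4}
i=7, x='y': counts = {'y': 14, 'x': 10, 'z': 4}
i=8, x='y': counts = {'y': 22, 'x': 10, 'z': 4}
i=9, x='z': counts = {'y': 22, 'x': 10, 'z': 13}

{'y': 22, 'x': 10, 'z': 13}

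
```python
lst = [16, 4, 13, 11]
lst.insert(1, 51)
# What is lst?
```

[16, 51, 4, 13, 11]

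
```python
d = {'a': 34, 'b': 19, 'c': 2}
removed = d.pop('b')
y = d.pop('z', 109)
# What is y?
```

After line 1: d = {'a': 34, 'b': 19, 'c': 2}
After line 2 (pop 'b' returns 19): d = {'a': 34, 'c': 2}, removed = 19
After line 3 (pop 'z' missing, returns default 109): d = {'a': 34, 'c': 2}, y = 109

109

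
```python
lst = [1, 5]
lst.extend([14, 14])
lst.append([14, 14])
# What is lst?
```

After line 1: lst = [1, 5]
After line 2 (extend unpacks [14, 14]): lst = [1, 5, 14, 14]
After line 3 (append adds [14, 14] as single element): lst = [1, 5, 14, 14, [14, 14]]

[1, 5, 14, 14, [14, 14]]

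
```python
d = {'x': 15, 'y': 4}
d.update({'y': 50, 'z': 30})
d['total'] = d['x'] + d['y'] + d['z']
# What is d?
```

After line 1: d = {'x': 15, 'y': 4}
After line 2 (y overwritten, z added): d = {'x': 15, 'y': 50, 'z': 30}
After line 3 (total = 15 + 50 + 30 = 95): d = {'x': 15, 'y': 50, 'z': 30, 'total': 95}

{'x': 15, 'y': 50, 'z': 30, 'total': 95}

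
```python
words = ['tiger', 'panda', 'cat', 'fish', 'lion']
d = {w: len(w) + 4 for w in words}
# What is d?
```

{'tiger': 9, 'panda': 9, 'cat': 7, 'fish': 8, 'lion': 8}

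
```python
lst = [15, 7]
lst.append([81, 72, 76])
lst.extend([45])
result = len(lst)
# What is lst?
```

After line 1: lst = [15, 7]
After line 2 (append adds [81, 72, 76] as single element): lst = [15, 7, [81, 72, 76]]
After line 3 (extend unpacks [45], adds 45): lst = [15, 7, [81, 72, 76], 45]
After line 4: result = len(lst) = 4

[15, 7, [81, 72, 76], 45]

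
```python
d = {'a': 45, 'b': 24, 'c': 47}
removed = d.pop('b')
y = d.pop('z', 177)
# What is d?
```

After line 1: d = {'a': 45, 'b': 24, 'c': 47}
After line 2 (pop 'b' returns 24): d = {'a': 45, 'c': 47}, removed = 24
After line 3 (pop 'z' missing, returns default 177): d = {'a': 45, 'c': 47}, y = 177

{'a': 45, 'c': 47}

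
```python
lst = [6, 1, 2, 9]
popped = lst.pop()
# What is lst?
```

[6, 1, 2]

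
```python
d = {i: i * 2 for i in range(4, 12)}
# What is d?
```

{4: 8, 5: 10, 6: 12, 7: 14, 8: 16, 9: 18, 10: 20, 11: 22}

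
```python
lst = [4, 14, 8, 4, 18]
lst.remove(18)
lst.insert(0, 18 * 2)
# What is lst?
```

After line 1: lst = [4, 14, 8, 4, 18]
After line 2 (remove first 18): lst = [4, 14, 8, 4]
After line 3 (insert 36 at index 0): lst = [36, 4, 14, 8, 4]

[36, 4, 14, 8, 4]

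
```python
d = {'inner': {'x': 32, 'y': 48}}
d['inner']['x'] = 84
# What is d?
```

After line 1: d = {'inner': {'x': 32, 'y': 48}}
After line 2 (inner x overwritten): d = {'inner': {'x': 84, 'y': 48}}

{'inner': {'x': 84, 'y': 48}}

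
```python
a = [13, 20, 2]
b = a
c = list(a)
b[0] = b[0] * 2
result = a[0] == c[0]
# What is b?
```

After line 1: a = [13, 20, 2]
After line 2 (b = a, alias): a = [13, 20, 2], b = [13, 20, 2]
After line 3 (c = list(a) is a copy, new object): c = [13, 20, 2]
After line 4 (b[0] = 13 * 2 = 26; mutates shared a/b): a = b = [26, 20, 2], c = [13, 20, 2]
After line 5 (a[0] = 26, c[0] = 13; result = False)

[26, 20, 2]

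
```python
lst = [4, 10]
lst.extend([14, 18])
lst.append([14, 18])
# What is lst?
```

After line 1: lst = [4, 10]
After line 2 (extend unpacks [14, 18]): lst = [4, 10, 14, 18]
After line 3 (append adds [14, 18] as single element): lst = [4, 10, 14, 18, [14, 18]]

[4, 10, 14, 18, [14, 18]]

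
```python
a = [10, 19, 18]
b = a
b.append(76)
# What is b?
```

After line 1: a = [10, 19, 18]
After line 2 (b = a is an alias, same object): a = [10, 19, 18], b = [10, 19, 18]
After line 3 (b.append mutates the shared list): a = [10, 19, 18, 76], b = [10, 19, 18, 76]

[10, 19, 18, 76]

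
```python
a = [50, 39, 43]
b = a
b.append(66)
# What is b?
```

After line 1: a = [50, 39, 43]
After line 2 (b = a is an alias, same object): a = [50, 39, 43], b = [50, 39, 43]
After line 3 (b.append mutates the shared list): a = [50, 39, 43, 66], b = [50, 39, 43, 66]

[50, 39, 43, 66]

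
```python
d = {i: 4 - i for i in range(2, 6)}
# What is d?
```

{2: 2, 3: 1, 4: 0, 5: -1}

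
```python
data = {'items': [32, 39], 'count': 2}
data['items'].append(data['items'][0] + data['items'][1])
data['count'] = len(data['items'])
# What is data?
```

After line 1: data = {'items': [32, 39], 'count': 2}
After line 2 (append 32 + 39 = 71): data = {'items': [32, 39, 71], 'count': 2}
After line 3 (count = len(items) = 3): data = {'items': [32, 39, 71], 'count': 3}

{'items': [32, 39, 71], 'count': 3}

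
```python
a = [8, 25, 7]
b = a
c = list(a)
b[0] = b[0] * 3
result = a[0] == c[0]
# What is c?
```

After line 1: a = [8, 25, 7]
After line 2 (b = a, alias): a = [8, 25, 7], b = [8, 25, 7]
After line 3 (c = list(a) is a copy, new object): c = [8, 25, 7]
After line 4 (b[0] = 8 * 3 = 24; mutates shared a/b): a = b = [24, 25, 7], c = [8, 25, 7]
After line 5 (a[0] = 24, c[0] = 8; result = False)

[8, 25, 7]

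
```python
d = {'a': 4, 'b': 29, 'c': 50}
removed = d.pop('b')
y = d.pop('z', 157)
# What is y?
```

After line 1: d = {'a': 4, 'b': 29, 'c': 50}
After line 2 (pop 'b' returns 29): d = {'a': 4, 'c': 50}, removed = 29
After line 3 (pop 'z' missing, returns default 157): d = {'a': 4, 'c': 50}, y = 157

157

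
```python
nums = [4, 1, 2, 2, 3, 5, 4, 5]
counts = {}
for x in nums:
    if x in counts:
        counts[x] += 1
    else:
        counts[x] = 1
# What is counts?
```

Initial: counts = {}, nums = [4, 1, 2, 2, 3, 5, 4, 5]
See 4: counts = {4: 1}
See 1: counts = {4: 1, 1: 1}
See 2: counts = {4: 1, 1: 1, 2: 1}
See 2: counts = {4: 1, 1: 1, 2: 2}
See 3: counts = {4: 1, 1: 1, 2: 2, 3: 1}
See 5: counts = {4: 1, 1: 1, 2: 2, 3: 1, 5: 1}
See 4: counts = {4: 2, 1: 1, 2: 2, 3: 1, 5: 1}
See 5: counts = {4: 2, 1: 1, 2: 2, 3: 1, 5: 2}

{4: 2, 1: 1, 2: 2, 3: 1, 5: 2}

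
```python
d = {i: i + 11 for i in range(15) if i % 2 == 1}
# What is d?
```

{1: 12, 3: 14, 5: 16, 7: 18, 9: 20, 11: 22, 13: 24}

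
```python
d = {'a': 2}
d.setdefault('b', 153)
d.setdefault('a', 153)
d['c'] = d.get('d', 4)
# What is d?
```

After line 1: d = {'a': 2}
After line 2 (setdefault adds 'b'=153): d = {'a': 2, 'b': 153}
After line 3 (setdefault 'a' no-op, already exists): d = {'a': 2, 'b': 153}
After line 4 (get('d', 4) returns default since 'd' not in d): d = {'a': 2, 'b': 153, 'c': 4}

{'a': 2, 'b': 153, 'c': 4}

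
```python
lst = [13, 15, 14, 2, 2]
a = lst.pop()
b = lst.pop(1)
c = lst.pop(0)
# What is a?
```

After line 1: lst = [13, 15, 14, 2, 2]
After line 2 (pop() -> a = 2): lst = [13, 15, 14, 2]
After line 3 (pop(1) -> b = 15): lst = [13, 14, 2]
After line 4 (pop(0) -> c = 13): lst = [14, 2]

2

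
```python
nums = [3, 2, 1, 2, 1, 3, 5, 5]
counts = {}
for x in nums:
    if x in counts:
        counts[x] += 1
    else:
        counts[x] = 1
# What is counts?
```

Initial: counts = {}, nums = [3, 2, 1, 2, 1, 3, 5, 5]
See 3: counts = {3: 1}
See 2: counts = {3: 1, 2: 1}
See 1: counts = {3: 1, 2: 1, 1: 1}
See 2: counts = {3: 1, 2: 2, 1: 1}
See 1: counts = {3: 1, 2: 2, 1: 2}
See 3: counts = {3: 2, 2: 2, 1: 2}
See 5: counts = {3: 2, 2: 2, 1: 2, 5: 1}
See 5: counts = {3: 2, 2: 2, 1: 2, 5: 2}

{3: 2, 2: 2, 1: 2, 5: 2}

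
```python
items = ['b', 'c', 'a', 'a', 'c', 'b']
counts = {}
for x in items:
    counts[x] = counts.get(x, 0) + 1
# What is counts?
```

Initial: counts = {}, items = ['b', 'c', 'a', 'a', 'c', 'b']
See 'b': counts = {'b': 1}
See 'c': counts = {'b': 1, 'c': 1}
See 'a': counts = {'b': 1, 'c': 1, 'a': 1}
See 'a': counts = {'b': 1, 'c': 1, 'a': 2}
See 'c': counts = {'b': 1, 'c': 2, 'a': 2}
See 'b': counts = {'b': 2, 'c': 2, 'a': 2}

{'b': 2, 'c': 2, 'a': 2}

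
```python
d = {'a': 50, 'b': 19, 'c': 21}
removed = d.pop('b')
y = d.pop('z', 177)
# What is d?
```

After line 1: d = {'a': 50, 'b': 19, 'c': 21}
After line 2 (pop 'b' returns 19): d = {'a': 50, 'c': 21}, removed = 19
After line 3 (pop 'z' missing, returns default 177): d = {'a': 50, 'c': 21}, y = 177

{'a': 50, 'c': 21}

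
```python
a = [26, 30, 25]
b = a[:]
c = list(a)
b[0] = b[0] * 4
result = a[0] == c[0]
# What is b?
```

After line 1: a = [26, 30, 25]
After line 2 (b = a[:], copy): a = [26, 30, 25], b = [26, 30, 25]
After line 3 (c = list(a) is a copy, new object): c = [26, 30, 25]
After line 4 (b[0] = 26 * 4 = 104; only b mutates (copy)): a = [26, 30, 25], b = [104, 30, 25], c = [26, 30, 25]
After line 5 (a[0] = 26, c[0] = 26; result = True)

[104, 30, 25]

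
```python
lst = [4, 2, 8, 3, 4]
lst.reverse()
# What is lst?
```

[4, 3, 8, 2, 4]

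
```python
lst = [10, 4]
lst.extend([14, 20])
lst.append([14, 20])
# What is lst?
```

After line 1: lst = [10, 4]
After line 2 (extend unpacks [14, 20]): lst = [10, 4, 14, 20]
After line 3 (append adds [14, 20] as single element): lst = [10, 4, 14, 20, [14, 20]]

[10, 4, 14, 20, [14, 20]]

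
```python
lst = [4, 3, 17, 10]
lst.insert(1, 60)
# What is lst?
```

[4, 60, 3, 17, 10]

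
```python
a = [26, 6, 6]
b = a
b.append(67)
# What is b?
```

After line 1: a = [26, 6, 6]
After line 2 (b = a is an alias, same object): a = [26, 6, 6], b = [26, 6, 6]
After line 3 (b.append mutates the shared list): a = [26, 6, 6, 67], b = [26, 6, 6, 67]

[26, 6, 6, 67]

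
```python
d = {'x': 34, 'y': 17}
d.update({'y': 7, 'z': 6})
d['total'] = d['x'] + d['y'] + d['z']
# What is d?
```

After line 1: d = {'x': 34, 'y': 17}
After line 2 (y overwritten, z added): d = {'x': 34, 'y': 7, 'z': 6}
After line 3 (total = 34 + 7 + 6 = 47): d = {'x': 34, 'y': 7, 'z': 6, 'total': 47}

{'x': 34, 'y': 7, 'z': 6, 'total': 47}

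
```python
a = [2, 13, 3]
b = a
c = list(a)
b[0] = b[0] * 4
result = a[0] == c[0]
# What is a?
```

After line 1: a = [2, 13, 3]
After line 2 (b = a, alias): a = [2, 13, 3], b = [2, 13, 3]
After line 3 (c = list(a) is a copy, new object): c = [2, 13, 3]
After line 4 (b[0] = 2 * 4 = 8; mutates shared a/b): a = b = [8, 13, 3], c = [2, 13, 3]
After line 5 (a[0] = 8, c[0] = 2; result = False)

[8, 13, 3]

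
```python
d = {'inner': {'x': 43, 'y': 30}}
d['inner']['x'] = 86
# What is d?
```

After line 1: d = {'inner': {'x': 43, 'y': 30}}
After line 2 (inner x overwritten): d = {'inner': {'x': 86, 'y': 30}}

{'inner': {'x': 86, 'y': 30}}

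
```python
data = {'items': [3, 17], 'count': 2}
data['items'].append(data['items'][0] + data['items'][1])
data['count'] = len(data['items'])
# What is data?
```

After line 1: data = {'items': [3, 17], 'count': 2}
After line 2 (append 3 + 17 = 20): data = {'items': [3, 17, 20], 'count': 2}
After line 3 (count = len(items) = 3): data = {'items': [3, 17, 20], 'count': 3}

{'items': [3, 17, 20], 'count': 3}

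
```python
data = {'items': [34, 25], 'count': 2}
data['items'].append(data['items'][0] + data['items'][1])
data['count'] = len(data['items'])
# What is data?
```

After line 1: data = {'items': [34, 25], 'count': 2}
After line 2 (append 34 + 25 = 59): data = {'items': [34, 25, 59], 'count': 2}
After line 3 (count = len(items) = 3): data = {'items': [34, 25, 59], 'count': 3}

{'items': [34, 25, 59], 'count': 3}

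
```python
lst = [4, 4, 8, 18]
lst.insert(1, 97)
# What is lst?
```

[4, 97, 4, 8, 18]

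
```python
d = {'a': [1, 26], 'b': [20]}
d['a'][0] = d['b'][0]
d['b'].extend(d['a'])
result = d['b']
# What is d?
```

After line 1: d = {'a': [1, 26], 'b': [20]}
After line 2 (a[0] = b[0] = 20): d = {'a': [20, 26], 'b': [20]}
After line 3 (b.extend(a) appends [20, 26]): d = {'a': [20, 26], 'b': [20, 20, 26]}
After line 4: result = d['b'] = [20, 20, 26]

{'a': [20, 26], 'b': [20, 20, 26]}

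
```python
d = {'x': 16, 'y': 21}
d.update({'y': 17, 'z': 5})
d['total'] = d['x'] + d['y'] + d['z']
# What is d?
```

After line 1: d = {'x': 16, 'y': 21}
After line 2 (y overwritten, z added): d = {'x': 16, 'y': 17, 'z': 5}
After line 3 (total = 16 + 17 + 5 = 38): d = {'x': 16, 'y': 17, 'z': 5, 'total': 38}

{'x': 16, 'y': 17, 'z': 5, 'total': 38}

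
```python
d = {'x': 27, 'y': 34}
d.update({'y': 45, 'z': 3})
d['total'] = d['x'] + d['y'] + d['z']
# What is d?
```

After line 1: d = {'x': 27, 'y': 34}
After line 2 (y overwritten, z added): d = {'x': 27, 'y': 45, 'z': 3}
After line 3 (total = 27 + 45 + 3 = 75): d = {'x': 27, 'y': 45, 'z': 3, 'total': 75}

{'x': 27, 'y': 45, 'z': 3, 'total': 75}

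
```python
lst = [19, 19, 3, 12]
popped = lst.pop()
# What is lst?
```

[19, 19, 3]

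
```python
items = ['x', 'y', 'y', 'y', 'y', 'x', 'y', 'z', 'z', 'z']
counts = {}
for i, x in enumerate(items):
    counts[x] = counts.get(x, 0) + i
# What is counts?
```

Initial: counts = {}, items = ['x', 'y', 'y', 'y', 'y', 'x', 'y', 'z', 'z', 'z']
i=0, x='x': counts = {'x': 0}
i=1, x='y': counts = {'x': 0, 'y': 1}
i=2, x='y': counts = {'x': 0, 'y': 3}
i=3, x='y': counts = {'x': 0, 'y': 6}
i=4, x='y': counts = {'x': 0, 'y': 10}
i=5, x='x': counts = {'x': 5, 'y': 10}
i=6, x='y': counts = {'x': 5, 'y': 16}
i=7, x='z': counts = {'x': 5, 'y': 16, 'z': 7}
i=8, x='z': counts = {'x': 5, 'y': 16, 'z': 15}
i=9, x='z': counts = {'x': 5, 'y': 16, 'z': 24}

{'x': 5, 'y': 16, 'z': 24}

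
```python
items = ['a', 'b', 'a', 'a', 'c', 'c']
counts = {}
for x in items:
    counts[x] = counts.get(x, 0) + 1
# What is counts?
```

Initial: counts = {}, items = ['a', 'b', 'a', 'a', 'c', 'c']
See 'a': counts = {'a': 1}
See 'b': counts = {'a': 1, 'b': 1}
See 'a': counts = {'a': 2, 'b': 1}
See 'a': counts = {'a': 3, 'b': 1}
See 'c': counts = {'a': 3, 'b': 1, 'c': 1}
See 'c': counts = {'a': 3, 'b': 1, 'c': 2}

{'a': 3, 'b': 1, 'c': 2}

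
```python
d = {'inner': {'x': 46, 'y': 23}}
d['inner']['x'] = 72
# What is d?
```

After line 1: d = {'inner': {'x': 46, 'y': 23}}
After line 2 (inner x overwritten): d = {'inner': {'x': 72, 'y': 23}}

{'inner': {'x': 72, 'y': 23}}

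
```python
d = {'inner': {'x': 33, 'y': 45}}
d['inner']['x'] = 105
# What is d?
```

After line 1: d = {'inner': {'x': 33, 'y': 45}}
After line 2 (inner x overwritten): d = {'inner': {'x': 105, 'y': 45}}

{'inner': {'x': 105, 'y': 45}}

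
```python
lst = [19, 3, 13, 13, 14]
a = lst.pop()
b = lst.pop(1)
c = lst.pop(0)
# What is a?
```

After line 1: lst = [19, 3, 13, 13, 14]
After line 2 (pop() -> a = 14): lst = [19, 3, 13, 13]
After line 3 (pop(1) -> b = 3): lst = [19, 13, 13]
After line 4 (pop(0) -> c = 19): lst = [13, 13]

14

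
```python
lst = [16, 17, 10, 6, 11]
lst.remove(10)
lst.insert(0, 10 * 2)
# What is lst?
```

After line 1: lst = [16, 17, 10, 6, 11]
After line 2 (remove first 10): lst = [16, 17, 6, 11]
After line 3 (insert 20 at index 0): lst = [20, 16, 17, 6, 11]

[20, 16, 17, 6, 11]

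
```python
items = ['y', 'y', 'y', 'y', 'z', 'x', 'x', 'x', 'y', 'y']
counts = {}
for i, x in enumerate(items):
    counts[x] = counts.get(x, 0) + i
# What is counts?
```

Initial: counts = {}, items = ['y', 'y', 'y', 'y', 'z', 'x', 'x', 'x', 'y', 'y']
i=0, x='y': counts = {'y': 0}
i=1, x='y': counts = {'y': 1}
i=2, x='y': counts = {'y': 3}
i=3, x='y': counts = {'y': 6}
i=4, x='z': counts = {'y': 6, 'z': 4}
i=5, x='x': counts = {'y': 6, 'z': 4, 'x': 5}
i=6, x='x': counts = {'y': 6, 'z': 4, 'x': 11}
i=7, x='x': counts = {'y': 6, 'z': 4, 'x': 18}
i=8, x='y': counts = {'y': 14, 'z': 4, 'x': 18}
i=9, x='y': counts = {'y': 23, 'z': 4, 'x': 18}

{'y': 23, 'z': 4, 'x': 18}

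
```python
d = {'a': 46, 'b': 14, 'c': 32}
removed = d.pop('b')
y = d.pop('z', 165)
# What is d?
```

After line 1: d = {'a': 46, 'b': 14, 'c': 32}
After line 2 (pop 'b' returns 14): d = {'a': 46, 'c': 32}, removed = 14
After line 3 (pop 'z' missing, returns default 165): d = {'a': 46, 'c': 32}, y = 165

{'a': 46, 'c': 32}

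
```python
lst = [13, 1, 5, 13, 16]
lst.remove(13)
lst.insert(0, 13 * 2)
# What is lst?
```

After line 1: lst = [13, 1, 5, 13, 16]
After line 2 (remove first 13): lst = [1, 5, 13, 16]
After line 3 (insert 26 at index 0): lst = [26, 1, 5, 13, 16]

[26, 1, 5, 13, 16]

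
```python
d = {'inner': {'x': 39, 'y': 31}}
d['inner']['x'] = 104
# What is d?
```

After line 1: d = {'inner': {'x': 39, 'y': 31}}
After line 2 (inner x overwritten): d = {'inner': {'x': 104, 'y': 31}}

{'inner': {'x': 104, 'y': 31}}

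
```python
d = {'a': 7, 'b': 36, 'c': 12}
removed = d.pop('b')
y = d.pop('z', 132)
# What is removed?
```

After line 1: d = {'a': 7, 'b': 36, 'c': 12}
After line 2 (pop 'b' returns 36): d = {'a': 7, 'c': 12}, removed = 36
After line 3 (pop 'z' missing, returns default 132): d = {'a': 7, 'c': 12}, y = 132

36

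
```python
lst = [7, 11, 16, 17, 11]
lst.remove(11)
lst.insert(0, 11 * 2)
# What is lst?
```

After line 1: lst = [7, 11, 16, 17, 11]
After line 2 (remove first 11): lst = [7, 16, 17, 11]
After line 3 (insert 22 at index 0): lst = [22, 7, 16, 17, 11]

[22, 7, 16, 17, 11]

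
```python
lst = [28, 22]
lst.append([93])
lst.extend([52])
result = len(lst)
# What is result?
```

After line 1: lst = [28, 22]
After line 2 (append adds [93] as single element): lst = [28, 22, [93]]
After line 3 (extend unpacks [52], adds 52): lst = [28, 22, [93], 52]
After line 4: result = len(lst) = 4

4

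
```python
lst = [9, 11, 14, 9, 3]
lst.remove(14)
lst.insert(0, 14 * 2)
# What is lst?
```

After line 1: lst = [9, 11, 14, 9, 3]
After line 2 (remove first 14): lst = [9, 11, 9, 3]
After line 3 (insert 28 at index 0): lst = [28, 9, 11, 9, 3]

[28, 9, 11, 9, 3]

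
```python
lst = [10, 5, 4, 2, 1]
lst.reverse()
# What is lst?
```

[1, 2, 4, 5, 10]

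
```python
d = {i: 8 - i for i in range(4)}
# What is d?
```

{0: 8, 1: 7, 2: 6, 3: 5}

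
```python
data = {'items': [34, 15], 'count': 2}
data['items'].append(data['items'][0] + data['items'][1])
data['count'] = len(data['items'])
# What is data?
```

After line 1: data = {'items': [34, 15], 'count': 2}
After line 2 (append 34 + 15 = 49): data = {'items': [34, 15, 49], 'count': 2}
After line 3 (count = len(items) = 3): data = {'items': [34, 15, 49], 'count': 3}

{'items': [34, 15, 49], 'count': 3}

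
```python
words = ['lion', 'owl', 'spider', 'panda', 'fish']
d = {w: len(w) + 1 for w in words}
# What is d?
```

{'lion': 5, 'owl': 4, 'spider': 7, 'panda': 6, 'fish': 5}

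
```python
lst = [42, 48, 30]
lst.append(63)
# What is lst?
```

[42, 48, 30, 63]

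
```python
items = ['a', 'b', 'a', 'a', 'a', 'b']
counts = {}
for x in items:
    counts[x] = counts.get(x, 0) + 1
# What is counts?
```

Initial: counts = {}, items = ['a', 'b', 'a', 'a', 'a', 'b']
See 'a': counts = {'a': 1}
See 'b': counts = {'a': 1, 'b': 1}
See 'a': counts = {'a': 2, 'b': 1}
See 'a': counts = {'a': 3, 'b': 1}
See 'a': counts = {'a': 4, 'b': 1}
See 'b': counts = {'a': 4, 'b': 2}

{'a': 4, 'b': 2}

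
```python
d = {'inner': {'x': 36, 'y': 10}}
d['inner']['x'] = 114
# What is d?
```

After line 1: d = {'inner': {'x': 36, 'y': 10}}
After line 2 (inner x overwritten): d = {'inner': {'x': 114, 'y': 10}}

{'inner': {'x': 114, 'y': 10}}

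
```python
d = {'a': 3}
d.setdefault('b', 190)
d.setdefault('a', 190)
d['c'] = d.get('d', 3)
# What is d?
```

After line 1: d = {'a': 3}
After line 2 (setdefault adds 'b'=190): d = {'a': 3, 'b': 190}
After line 3 (setdefault 'a' no-op, already exists): d = {'a': 3, 'b': 190}
After line 4 (get('d', 3) returns default since 'd' not in d): d = {'a': 3, 'b': 190, 'c': 3}

{'a': 3, 'b': 190, 'c': 3}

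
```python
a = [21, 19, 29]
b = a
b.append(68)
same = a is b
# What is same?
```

After line 1: a = [21, 19, 29]
After line 2 (b = a is an alias, same object): a = [21, 19, 29], b = [21, 19, 29]
After line 3 (b.append mutates the shared list): a = [21, 19, 29, 68], b = [21, 19, 29, 68]
After line 4 (same = a is b; same object -> True): same = True

True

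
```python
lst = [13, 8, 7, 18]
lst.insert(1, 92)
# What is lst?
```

[13, 92, 8, 7, 18]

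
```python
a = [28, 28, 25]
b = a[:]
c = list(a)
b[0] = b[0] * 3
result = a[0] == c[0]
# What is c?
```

After line 1: a = [28, 28, 25]
After line 2 (b = a[:], copy): a = [28, 28, 25], b = [28, 28, 25]
After line 3 (c = list(a) is a copy, new object): c = [28, 28, 25]
After line 4 (b[0] = 28 * 3 = 84; only b mutates (copy)): a = [28, 28, 25], b = [84, 28, 25], c = [28, 28, 25]
After line 5 (a[0] = 28, c[0] = 28; result = True)

[28, 28, 25]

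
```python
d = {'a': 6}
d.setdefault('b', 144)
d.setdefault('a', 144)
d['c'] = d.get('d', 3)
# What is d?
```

After line 1: d = {'a': 6}
After line 2 (setdefault adds 'b'=144): d = {'a': 6, 'b': 144}
After line 3 (setdefault 'a' no-op, already exists): d = {'a': 6, 'b': 144}
After line 4 (get('d', 3) returns default since 'd' not in d): d = {'a': 6, 'b': 144, 'c': 3}

{'a': 6, 'b': 144, 'c': 3}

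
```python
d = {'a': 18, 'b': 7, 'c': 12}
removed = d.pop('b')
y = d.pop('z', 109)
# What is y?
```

After line 1: d = {'a': 18, 'b': 7, 'c': 12}
After line 2 (pop 'b' returns 7): d = {'a': 18, 'c': 12}, removed = 7
After line 3 (pop 'z' missing, returns default 109): d = {'a': 18, 'c': 12}, y = 109

109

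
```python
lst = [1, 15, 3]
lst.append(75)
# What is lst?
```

[1, 15, 3, 75]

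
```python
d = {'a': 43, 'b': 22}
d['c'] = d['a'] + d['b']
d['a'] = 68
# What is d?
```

After line 1: d = {'a': 43, 'b': 22}
After line 2 (d['c'] = 43 + 22): d = {'a': 43, 'b': 22, 'c': 65}
After line 3: d = {'a': 68, 'b': 22, 'c': 65}

{'a': 68, 'b': 22, 'c': 65}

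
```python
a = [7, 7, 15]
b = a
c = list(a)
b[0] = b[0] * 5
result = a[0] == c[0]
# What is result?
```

After line 1: a = [7, 7, 15]
After line 2 (b = a, alias): a = [7, 7, 15], b = [7, 7, 15]
After line 3 (c = list(a) is a copy, new object): c = [7, 7, 15]
After line 4 (b[0] = 7 * 5 = 35; mutates shared a/b): a = b = [35, 7, 15], c = [7, 7, 15]
After line 5 (a[0] = 35, c[0] = 7; result = False)

False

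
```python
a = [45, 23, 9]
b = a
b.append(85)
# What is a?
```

After line 1: a = [45, 23, 9]
After line 2 (b = a is an alias, same object): a = [45, 23, 9], b = [45, 23, 9]
After line 3 (b.append mutates the shared list): a = [45, 23, 9, 85], b = [45, 23, 9, 85]

[45, 23, 9, 85]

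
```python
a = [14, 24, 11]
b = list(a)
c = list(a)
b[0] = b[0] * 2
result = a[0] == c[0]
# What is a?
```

After line 1: a = [14, 24, 11]
After line 2 (b = list(a), copy): a = [14, 24, 11], b = [14, 24, 11]
After line 3 (c = list(a) is a copy, new object): c = [14, 24, 11]
After line 4 (b[0] = 14 * 2 = 28; only b mutates (copy)): a = [14, 24, 11], b = [28, 24, 11], c = [14, 24, 11]
After line 5 (a[0] = 14, c[0] = 14; result = True)

[14, 24, 11]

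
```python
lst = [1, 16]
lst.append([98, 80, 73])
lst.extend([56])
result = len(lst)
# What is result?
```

After line 1: lst = [1, 16]
After line 2 (append adds [98, 80, 73] as single element): lst = [1, 16, [98, 80, 73]]
After line 3 (extend unpacks [56], adds 56): lst = [1, 16, [98, 80, 73], 56]
After line 4: result = len(lst) = 4

4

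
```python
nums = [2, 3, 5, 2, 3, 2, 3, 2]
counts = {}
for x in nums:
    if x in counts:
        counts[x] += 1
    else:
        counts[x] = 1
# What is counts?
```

Initial: counts = {}, nums = [2, 3, 5, 2, 3, 2, 3, 2]
See 2: counts = {2: 1}
See 3: counts = {2: 1, 3: 1}
See 5: counts = {2: 1, 3: 1, 5: 1}
See 2: counts = {2: 2, 3: 1, 5: 1}
See 3: counts = {2: 2, 3: 2, 5: 1}
See 2: counts = {2: 3, 3: 2, 5: 1}
See 3: counts = {2: 3, 3: 3, 5: 1}
See 2: counts = {2: 4, 3: 3, 5: 1}

{2: 4, 3: 3, 5: 1}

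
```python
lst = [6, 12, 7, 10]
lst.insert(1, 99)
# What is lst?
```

[6, 99, 12, 7, 10]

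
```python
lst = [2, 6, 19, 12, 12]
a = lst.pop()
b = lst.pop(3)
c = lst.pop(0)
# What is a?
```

After line 1: lst = [2, 6, 19, 12, 12]
After line 2 (pop() -> a = 12): lst = [2, 6, 19, 12]
After line 3 (pop(3) -> b = 12): lst = [2, 6, 19]
After line 4 (pop(0) -> c = 2): lst = [6, 19]

12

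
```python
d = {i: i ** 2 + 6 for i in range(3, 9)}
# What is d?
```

{3: 15, 4: 22, 5: 31, 6: 42, 7: 55, 8: 70}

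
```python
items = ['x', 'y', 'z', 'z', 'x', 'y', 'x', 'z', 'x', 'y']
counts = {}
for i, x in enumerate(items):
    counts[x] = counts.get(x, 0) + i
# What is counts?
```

Initial: counts = {}, items = ['x', 'y', 'z', 'z', 'x', 'y', 'x', 'z', 'x', 'y']
i=0, x='x': counts = {'x': 0}
i=1, x='y': counts = {'x': 0, 'y': 1}
i=2, x='z': counts = {'x': 0, 'y': 1, 'z': 2}
i=3, x='z': counts = {'x': 0, 'y': 1, 'z': 5}
i=4, x='x': counts = {'x': 4, 'y': 1, 'z': 5}
i=5, x='y': counts = {'x': 4, 'y': 6, 'z': 5}
i=6, x='x': counts = {'x': 10, 'y': 6, 'z': 5}
i=7, x='z': counts = {'x': 10, 'y': 6, 'z': 12}
i=8, x='x': counts = {'x': 18, 'y': 6, 'z': 12}
i=9, x='y': counts = {'x': 18, 'y': 15, 'z': 12}

{'x': 18, 'y': 15, 'z': 12}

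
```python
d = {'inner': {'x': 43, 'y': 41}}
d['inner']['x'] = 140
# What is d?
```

After line 1: d = {'inner': {'x': 43, 'y': 41}}
After line 2 (inner x overwritten): d = {'inner': {'x': 140, 'y': 41}}

{'inner': {'x': 140, 'y': 41}}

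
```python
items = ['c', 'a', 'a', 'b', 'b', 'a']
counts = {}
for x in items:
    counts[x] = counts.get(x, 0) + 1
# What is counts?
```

Initial: counts = {}, items = ['c', 'a', 'a', 'b', 'b', 'a']
See 'c': counts = {'c': 1}
See 'a': counts = {'c': 1, 'a': 1}
See 'a': counts = {'c': 1, 'a': 2}
See 'b': counts = {'c': 1, 'a': 2, 'b': 1}
See 'b': counts = {'c': 1, 'a': 2, 'b': 2}
See 'a': counts = {'c': 1, 'a': 3, 'b': 2}

{'c': 1, 'a': 3, 'b': 2}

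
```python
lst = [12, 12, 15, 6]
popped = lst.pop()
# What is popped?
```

6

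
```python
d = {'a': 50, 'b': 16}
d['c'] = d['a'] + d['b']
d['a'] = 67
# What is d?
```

After line 1: d = {'a': 50, 'b': 16}
After line 2 (d['c'] = 50 + 16): d = {'a': 50, 'b': 16, 'c': 66}
After line 3: d = {'a': 67, 'b': 16, 'c': 66}

{'a': 67, 'b': 16, 'c': 66}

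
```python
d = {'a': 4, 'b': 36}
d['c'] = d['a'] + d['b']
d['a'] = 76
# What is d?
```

After line 1: d = {'a': 4, 'b': 36}
After line 2 (d['c'] = 4 + 36): d = {'a': 4, 'b': 36, 'c': 40}
After line 3: d = {'a': 76, 'b': 36, 'c': 40}

{'a': 76, 'b': 36, 'c': 40}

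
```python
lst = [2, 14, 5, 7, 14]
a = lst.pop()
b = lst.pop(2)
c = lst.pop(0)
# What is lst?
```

After line 1: lst = [2, 14, 5, 7, 14]
After line 2 (pop() -> a = 14): lst = [2, 14, 5, 7]
After line 3 (pop(2) -> b = 5): lst = [2, 14, 7]
After line 4 (pop(0) -> c = 2): lst = [14, 7]

[14, 7]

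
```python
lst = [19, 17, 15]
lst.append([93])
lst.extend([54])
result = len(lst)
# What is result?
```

After line 1: lst = [19, 17, 15]
After line 2 (append adds [93] as single element): lst = [19, 17, 15, [93]]
After line 3 (extend unpacks [54], adds 54): lst = [19, 17, 15, [93], 54]
After line 4: result = len(lst) = 5

5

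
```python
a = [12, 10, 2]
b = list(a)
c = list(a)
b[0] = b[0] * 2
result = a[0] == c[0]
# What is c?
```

After line 1: a = [12, 10, 2]
After line 2 (b = list(a), copy): a = [12, 10, 2], b = [12, 10, 2]
After line 3 (c = list(a) is a copy, new object): c = [12, 10, 2]
After line 4 (b[0] = 12 * 2 = 24; only b mutates (copy)): a = [12, 10, 2], b = [24, 10, 2], c = [12, 10, 2]
After line 5 (a[0] = 12, c[0] = 12; result = True)

[12, 10, 2]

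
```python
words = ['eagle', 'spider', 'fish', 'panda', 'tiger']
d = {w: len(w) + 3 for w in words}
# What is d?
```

{'eagle': 8, 'spider': 9, 'fish': 7, 'panda': 8, 'tiger': 8}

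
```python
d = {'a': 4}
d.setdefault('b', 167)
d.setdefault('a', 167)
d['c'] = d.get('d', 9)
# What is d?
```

After line 1: d = {'a': 4}
After line 2 (setdefault adds 'b'=167): d = {'a': 4, 'b': 167}
After line 3 (setdefault 'a' no-op, already exists): d = {'a': 4, 'b': 167}
After line 4 (get('d', 9) returns default since 'd' not in d): d = {'a': 4, 'b': 167, 'c': 9}

{'a': 4, 'b': 167, 'c': 9}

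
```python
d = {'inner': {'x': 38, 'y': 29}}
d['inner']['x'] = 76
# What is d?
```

After line 1: d = {'inner': {'x': 38, 'y': 29}}
After line 2 (inner x overwritten): d = {'inner': {'x': 76, 'y': 29}}

{'inner': {'x': 76, 'y': 29}}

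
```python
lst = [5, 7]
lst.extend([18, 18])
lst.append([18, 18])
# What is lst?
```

After line 1: lst = [5, 7]
After line 2 (extend unpacks [18, 18]): lst = [5, 7, 18, 18]
After line 3 (append adds [18, 18] as single element): lst = [5, 7, 18, 18, [18, 18]]

[5, 7, 18, 18, [18, 18]]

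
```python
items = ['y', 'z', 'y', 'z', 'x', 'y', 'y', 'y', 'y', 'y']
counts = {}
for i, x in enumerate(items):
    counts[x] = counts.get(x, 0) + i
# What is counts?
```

Initial: counts = {}, items = ['y', 'z', 'y', 'z', 'x', 'y', 'y', 'y', 'y', 'y']
i=0, x='y': counts = {'y': 0}
i=1, x='z': counts = {'y': 0, 'z': 1}
i=2, x='y': counts = {'y': 2, 'z': 1}
i=3, x='z': counts = {'y': 2, 'z': 4}
i=4, x='x': counts = {'y': 2, 'z': 4, 'x': 4}
i=5, x='y': counts = {'y': 7, 'z': 4, 'x': 4}
i=6, x='y': counts = {'y': 13, 'z': 4, 'x': 4}
i=7, x='y': counts = {'y': 20, 'z': 4, 'x': 4}
i=8, x='y': counts = {'y': 28, 'z': 4, 'x': 4}
i=9, x='y': counts = {'y': 37, 'z': 4, 'x': 4}

{'y': 37, 'z': 4, 'x': 4}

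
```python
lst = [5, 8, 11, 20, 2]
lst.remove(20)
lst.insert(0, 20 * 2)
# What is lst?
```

After line 1: lst = [5, 8, 11, 20, 2]
After line 2 (remove first 20): lst = [5, 8, 11, 2]
After line 3 (insert 40 at index 0): lst = [40, 5, 8, 11, 2]

[40, 5, 8, 11, 2]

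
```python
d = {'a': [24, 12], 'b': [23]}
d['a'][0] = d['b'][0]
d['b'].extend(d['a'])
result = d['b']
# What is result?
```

After line 1: d = {'a': [24, 12], 'b': [23]}
After line 2 (a[0] = b[0] = 23): d = {'a': [23, 12], 'b': [23]}
After line 3 (b.extend(a) appends [23, 12]): d = {'a': [23, 12], 'b': [23, 23, 12]}
After line 4: result = d['b'] = [23, 23, 12]

[23, 23, 12]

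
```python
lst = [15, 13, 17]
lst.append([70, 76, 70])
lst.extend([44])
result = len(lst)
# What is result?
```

After line 1: lst = [15, 13, 17]
After line 2 (append adds [70, 76, 70] as single element): lst = [15, 13, 17, [70, 76, 70]]
After line 3 (extend unpacks [44], adds 44): lst = [15, 13, 17, [70, 76, 70], 44]
After line 4: result = len(lst) = 5

5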